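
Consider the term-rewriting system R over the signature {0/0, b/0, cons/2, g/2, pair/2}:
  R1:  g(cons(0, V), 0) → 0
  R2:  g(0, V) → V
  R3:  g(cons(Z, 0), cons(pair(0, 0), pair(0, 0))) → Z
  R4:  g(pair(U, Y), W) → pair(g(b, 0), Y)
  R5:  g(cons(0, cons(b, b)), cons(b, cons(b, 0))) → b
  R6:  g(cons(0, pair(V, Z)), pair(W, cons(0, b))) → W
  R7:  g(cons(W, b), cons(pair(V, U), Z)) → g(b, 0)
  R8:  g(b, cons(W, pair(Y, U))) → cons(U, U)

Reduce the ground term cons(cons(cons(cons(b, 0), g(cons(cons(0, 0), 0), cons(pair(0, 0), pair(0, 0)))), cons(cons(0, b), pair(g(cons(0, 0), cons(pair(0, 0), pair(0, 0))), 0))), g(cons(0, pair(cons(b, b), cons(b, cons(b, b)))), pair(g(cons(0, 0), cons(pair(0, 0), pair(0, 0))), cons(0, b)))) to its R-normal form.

1. cons(cons(cons(cons(b, 0), g(cons(cons(0, 0), 0), cons(pair(0, 0), pair(0, 0)))), cons(cons(0, b), pair(g(cons(0, 0), cons(pair(0, 0), pair(0, 0))), 0))), g(cons(0, pair(cons(b, b), cons(b, cons(b, b)))), pair(g(cons(0, 0), cons(pair(0, 0), pair(0, 0))), cons(0, b))))  →  cons(cons(cons(cons(b, 0), cons(0, 0)), cons(cons(0, b), pair(g(cons(0, 0), cons(pair(0, 0), pair(0, 0))), 0))), g(cons(0, pair(cons(b, b), cons(b, cons(b, b)))), pair(g(cons(0, 0), cons(pair(0, 0), pair(0, 0))), cons(0, b))))   [R3 at 1.1.2]
2. cons(cons(cons(cons(b, 0), cons(0, 0)), cons(cons(0, b), pair(g(cons(0, 0), cons(pair(0, 0), pair(0, 0))), 0))), g(cons(0, pair(cons(b, b), cons(b, cons(b, b)))), pair(g(cons(0, 0), cons(pair(0, 0), pair(0, 0))), cons(0, b))))  →  cons(cons(cons(cons(b, 0), cons(0, 0)), cons(cons(0, b), pair(0, 0))), g(cons(0, pair(cons(b, b), cons(b, cons(b, b)))), pair(g(cons(0, 0), cons(pair(0, 0), pair(0, 0))), cons(0, b))))   [R3 at 1.2.2.1]
3. cons(cons(cons(cons(b, 0), cons(0, 0)), cons(cons(0, b), pair(0, 0))), g(cons(0, pair(cons(b, b), cons(b, cons(b, b)))), pair(g(cons(0, 0), cons(pair(0, 0), pair(0, 0))), cons(0, b))))  →  cons(cons(cons(cons(b, 0), cons(0, 0)), cons(cons(0, b), pair(0, 0))), g(cons(0, 0), cons(pair(0, 0), pair(0, 0))))   [R6 at 2]
4. cons(cons(cons(cons(b, 0), cons(0, 0)), cons(cons(0, b), pair(0, 0))), g(cons(0, 0), cons(pair(0, 0), pair(0, 0))))  →  cons(cons(cons(cons(b, 0), cons(0, 0)), cons(cons(0, b), pair(0, 0))), 0)   [R3 at 2]

cons(cons(cons(cons(b, 0), cons(0, 0)), cons(cons(0, b), pair(0, 0))), 0)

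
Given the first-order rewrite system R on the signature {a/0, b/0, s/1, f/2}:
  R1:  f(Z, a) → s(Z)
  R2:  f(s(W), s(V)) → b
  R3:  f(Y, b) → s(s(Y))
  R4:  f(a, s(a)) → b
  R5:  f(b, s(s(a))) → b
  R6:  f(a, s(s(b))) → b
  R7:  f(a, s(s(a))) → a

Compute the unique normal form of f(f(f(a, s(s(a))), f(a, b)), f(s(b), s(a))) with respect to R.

1. f(f(f(a, s(s(a))), f(a, b)), f(s(b), s(a)))  →  f(f(a, f(a, b)), f(s(b), s(a)))   [R7 at 1.1]
2. f(f(a, f(a, b)), f(s(b), s(a)))  →  f(f(a, s(s(a))), f(s(b), s(a)))   [R3 at 1.2]
3. f(f(a, s(s(a))), f(s(b), s(a)))  →  f(a, f(s(b), s(a)))   [R7 at 1]
4. f(a, f(s(b), s(a)))  →  f(a, b)   [R2 at 2]
5. f(a, b)  →  s(s(a))   [R3 at ε]

s(s(a))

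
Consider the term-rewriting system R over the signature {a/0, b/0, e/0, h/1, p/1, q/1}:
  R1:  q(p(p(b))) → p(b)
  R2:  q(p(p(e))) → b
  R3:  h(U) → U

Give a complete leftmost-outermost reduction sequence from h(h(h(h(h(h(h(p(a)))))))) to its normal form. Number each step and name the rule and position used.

p(a)

1. h(h(h(h(h(h(h(p(a))))))))  →  h(h(h(h(h(h(p(a)))))))   [R3 at ε]
2. h(h(h(h(h(h(p(a)))))))  →  h(h(h(h(h(p(a))))))   [R3 at ε]
3. h(h(h(h(h(p(a))))))  →  h(h(h(h(p(a)))))   [R3 at ε]
4. h(h(h(h(p(a)))))  →  h(h(h(p(a))))   [R3 at ε]
5. h(h(h(p(a))))  →  h(h(p(a)))   [R3 at ε]
6. h(h(p(a)))  →  h(p(a))   [R3 at ε]
7. h(p(a))  →  p(a)   [R3 at ε]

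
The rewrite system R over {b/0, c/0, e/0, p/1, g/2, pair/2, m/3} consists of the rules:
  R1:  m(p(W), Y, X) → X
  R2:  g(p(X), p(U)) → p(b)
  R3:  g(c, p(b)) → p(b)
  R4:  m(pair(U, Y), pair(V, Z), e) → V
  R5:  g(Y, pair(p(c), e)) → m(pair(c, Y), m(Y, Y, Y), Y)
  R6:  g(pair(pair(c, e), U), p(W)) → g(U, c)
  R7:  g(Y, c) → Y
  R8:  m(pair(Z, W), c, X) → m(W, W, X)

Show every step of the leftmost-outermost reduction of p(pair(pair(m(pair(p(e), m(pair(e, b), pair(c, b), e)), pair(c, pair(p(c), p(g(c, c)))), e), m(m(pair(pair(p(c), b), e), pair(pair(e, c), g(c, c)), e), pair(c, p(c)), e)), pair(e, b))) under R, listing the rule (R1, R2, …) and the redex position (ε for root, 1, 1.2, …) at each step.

p(pair(pair(c, c), pair(e, b)))

1. p(pair(pair(m(pair(p(e), m(pair(e, b), pair(c, b), e)), pair(c, pair(p(c), p(g(c, c)))), e), m(m(pair(pair(p(c), b), e), pair(pair(e, c), g(c, c)), e), pair(c, p(c)), e)), pair(e, b)))  →  p(pair(pair(c, m(m(pair(pair(p(c), b), e), pair(pair(e, c), g(c, c)), e), pair(c, p(c)), e)), pair(e, b)))   [R4 at 1.1.1]
2. p(pair(pair(c, m(m(pair(pair(p(c), b), e), pair(pair(e, c), g(c, c)), e), pair(c, p(c)), e)), pair(e, b)))  →  p(pair(pair(c, m(pair(e, c), pair(c, p(c)), e)), pair(e, b)))   [R4 at 1.1.2.1]
3. p(pair(pair(c, m(pair(e, c), pair(c, p(c)), e)), pair(e, b)))  →  p(pair(pair(c, c), pair(e, b)))   [R4 at 1.1.2]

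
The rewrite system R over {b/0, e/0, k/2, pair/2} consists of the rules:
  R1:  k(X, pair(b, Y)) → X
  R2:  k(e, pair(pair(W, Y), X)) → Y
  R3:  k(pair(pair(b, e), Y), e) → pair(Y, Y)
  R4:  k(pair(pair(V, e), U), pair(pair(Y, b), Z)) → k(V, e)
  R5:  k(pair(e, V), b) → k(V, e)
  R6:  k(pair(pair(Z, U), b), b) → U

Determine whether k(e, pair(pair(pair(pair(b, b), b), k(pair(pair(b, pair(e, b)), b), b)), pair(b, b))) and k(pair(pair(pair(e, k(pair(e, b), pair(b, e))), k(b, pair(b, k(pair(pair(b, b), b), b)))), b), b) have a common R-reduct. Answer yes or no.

Reduce t₁ = k(e, pair(pair(pair(pair(b, b), b), k(pair(pair(b, pair(e, b)), b), b)), pair(b, b))):
1. k(e, pair(pair(pair(pair(b, b), b), k(pair(pair(b, pair(e, b)), b), b)), pair(b, b)))  →  k(pair(pair(b, pair(e, b)), b), b)   [R2 at ε]
2. k(pair(pair(b, pair(e, b)), b), b)  →  pair(e, b)   [R6 at ε]

Reduce t₂ = k(pair(pair(pair(e, k(pair(e, b), pair(b, e))), k(b, pair(b, k(pair(pair(b, b), b), b)))), b), b):
1. k(pair(pair(pair(e, k(pair(e, b), pair(b, e))), k(b, pair(b, k(pair(pair(b, b), b), b)))), b), b)  →  k(b, pair(b, k(pair(pair(b, b), b), b)))   [R6 at ε]
2. k(b, pair(b, k(pair(pair(b, b), b), b)))  →  b   [R1 at ε]

no — NF(t₁) = pair(e, b), NF(t₂) = b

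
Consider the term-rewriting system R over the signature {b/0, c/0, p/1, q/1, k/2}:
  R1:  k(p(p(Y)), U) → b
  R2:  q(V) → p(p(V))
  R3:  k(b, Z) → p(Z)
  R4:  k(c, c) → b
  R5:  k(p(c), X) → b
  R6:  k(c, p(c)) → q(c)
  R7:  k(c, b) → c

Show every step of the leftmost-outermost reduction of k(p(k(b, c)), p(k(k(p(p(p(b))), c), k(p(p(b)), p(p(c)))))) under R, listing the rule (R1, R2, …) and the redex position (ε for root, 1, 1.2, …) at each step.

b

1. k(p(k(b, c)), p(k(k(p(p(p(b))), c), k(p(p(b)), p(p(c))))))  →  k(p(p(c)), p(k(k(p(p(p(b))), c), k(p(p(b)), p(p(c))))))   [R3 at 1.1]
2. k(p(p(c)), p(k(k(p(p(p(b))), c), k(p(p(b)), p(p(c))))))  →  b   [R1 at ε]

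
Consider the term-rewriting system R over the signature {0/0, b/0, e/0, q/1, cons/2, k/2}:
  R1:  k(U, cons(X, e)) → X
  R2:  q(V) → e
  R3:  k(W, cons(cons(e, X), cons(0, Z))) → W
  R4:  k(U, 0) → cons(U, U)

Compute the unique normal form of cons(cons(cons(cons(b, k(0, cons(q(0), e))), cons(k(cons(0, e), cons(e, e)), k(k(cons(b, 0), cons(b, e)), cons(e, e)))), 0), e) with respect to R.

cons(cons(cons(cons(b, e), cons(e, e)), 0), e)

1. cons(cons(cons(cons(b, k(0, cons(q(0), e))), cons(k(cons(0, e), cons(e, e)), k(k(cons(b, 0), cons(b, e)), cons(e, e)))), 0), e)  →  cons(cons(cons(cons(b, q(0)), cons(k(cons(0, e), cons(e, e)), k(k(cons(b, 0), cons(b, e)), cons(e, e)))), 0), e)   [R1 at 1.1.1.2]
2. cons(cons(cons(cons(b, q(0)), cons(k(cons(0, e), cons(e, e)), k(k(cons(b, 0), cons(b, e)), cons(e, e)))), 0), e)  →  cons(cons(cons(cons(b, e), cons(k(cons(0, e), cons(e, e)), k(k(cons(b, 0), cons(b, e)), cons(e, e)))), 0), e)   [R2 at 1.1.1.2]
3. cons(cons(cons(cons(b, e), cons(k(cons(0, e), cons(e, e)), k(k(cons(b, 0), cons(b, e)), cons(e, e)))), 0), e)  →  cons(cons(cons(cons(b, e), cons(e, k(k(cons(b, 0), cons(b, e)), cons(e, e)))), 0), e)   [R1 at 1.1.2.1]
4. cons(cons(cons(cons(b, e), cons(e, k(k(cons(b, 0), cons(b, e)), cons(e, e)))), 0), e)  →  cons(cons(cons(cons(b, e), cons(e, e)), 0), e)   [R1 at 1.1.2.2]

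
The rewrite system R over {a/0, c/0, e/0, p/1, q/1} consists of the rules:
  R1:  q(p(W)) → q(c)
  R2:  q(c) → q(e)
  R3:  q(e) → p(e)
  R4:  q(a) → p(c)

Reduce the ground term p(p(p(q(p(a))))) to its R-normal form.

1. p(p(p(q(p(a)))))  →  p(p(p(q(c))))   [R1 at 1.1.1]
2. p(p(p(q(c))))  →  p(p(p(q(e))))   [R2 at 1.1.1]
3. p(p(p(q(e))))  →  p(p(p(p(e))))   [R3 at 1.1.1]

p(p(p(p(e))))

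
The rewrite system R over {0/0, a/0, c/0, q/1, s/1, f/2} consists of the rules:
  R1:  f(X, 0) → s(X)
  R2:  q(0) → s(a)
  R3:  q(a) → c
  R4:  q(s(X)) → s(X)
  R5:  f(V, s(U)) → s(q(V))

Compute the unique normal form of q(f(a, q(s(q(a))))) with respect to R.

1. q(f(a, q(s(q(a)))))  →  q(f(a, s(q(a))))   [R4 at 1.2]
2. q(f(a, s(q(a))))  →  q(s(q(a)))   [R5 at 1]
3. q(s(q(a)))  →  s(q(a))   [R4 at ε]
4. s(q(a))  →  s(c)   [R3 at 1]

s(c)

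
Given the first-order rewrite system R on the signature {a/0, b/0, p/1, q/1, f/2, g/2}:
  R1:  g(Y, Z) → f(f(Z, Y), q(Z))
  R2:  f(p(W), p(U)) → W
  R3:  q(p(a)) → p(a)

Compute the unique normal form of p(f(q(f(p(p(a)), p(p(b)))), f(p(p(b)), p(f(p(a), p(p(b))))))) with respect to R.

1. p(f(q(f(p(p(a)), p(p(b)))), f(p(p(b)), p(f(p(a), p(p(b)))))))  →  p(f(q(p(a)), f(p(p(b)), p(f(p(a), p(p(b)))))))   [R2 at 1.1.1]
2. p(f(q(p(a)), f(p(p(b)), p(f(p(a), p(p(b)))))))  →  p(f(p(a), f(p(p(b)), p(f(p(a), p(p(b)))))))   [R3 at 1.1]
3. p(f(p(a), f(p(p(b)), p(f(p(a), p(p(b)))))))  →  p(f(p(a), p(b)))   [R2 at 1.2]
4. p(f(p(a), p(b)))  →  p(a)   [R2 at 1]

p(a)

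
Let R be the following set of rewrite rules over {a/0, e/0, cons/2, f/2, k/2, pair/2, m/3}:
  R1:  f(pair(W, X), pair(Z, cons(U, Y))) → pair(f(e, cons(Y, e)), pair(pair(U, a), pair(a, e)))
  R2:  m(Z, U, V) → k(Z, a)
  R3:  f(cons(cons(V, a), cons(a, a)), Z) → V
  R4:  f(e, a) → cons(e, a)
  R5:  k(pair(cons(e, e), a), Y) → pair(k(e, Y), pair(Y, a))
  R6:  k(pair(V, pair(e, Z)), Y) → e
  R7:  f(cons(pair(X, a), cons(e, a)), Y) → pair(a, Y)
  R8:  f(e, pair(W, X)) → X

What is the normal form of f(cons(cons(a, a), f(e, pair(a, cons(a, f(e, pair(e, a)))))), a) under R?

1. f(cons(cons(a, a), f(e, pair(a, cons(a, f(e, pair(e, a)))))), a)  →  f(cons(cons(a, a), cons(a, f(e, pair(e, a)))), a)   [R8 at 1.2]
2. f(cons(cons(a, a), cons(a, f(e, pair(e, a)))), a)  →  f(cons(cons(a, a), cons(a, a)), a)   [R8 at 1.2.2]
3. f(cons(cons(a, a), cons(a, a)), a)  →  a   [R3 at ε]

a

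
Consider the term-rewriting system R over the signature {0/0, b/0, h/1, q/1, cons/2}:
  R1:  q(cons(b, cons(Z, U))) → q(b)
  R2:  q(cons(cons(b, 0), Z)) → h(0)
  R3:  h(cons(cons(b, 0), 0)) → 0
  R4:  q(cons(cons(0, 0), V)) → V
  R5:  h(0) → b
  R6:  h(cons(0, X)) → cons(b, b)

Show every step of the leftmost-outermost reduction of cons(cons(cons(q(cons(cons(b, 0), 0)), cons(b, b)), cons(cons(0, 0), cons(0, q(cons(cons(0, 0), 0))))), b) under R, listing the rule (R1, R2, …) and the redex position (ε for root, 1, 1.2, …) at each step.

1. cons(cons(cons(q(cons(cons(b, 0), 0)), cons(b, b)), cons(cons(0, 0), cons(0, q(cons(cons(0, 0), 0))))), b)  →  cons(cons(cons(h(0), cons(b, b)), cons(cons(0, 0), cons(0, q(cons(cons(0, 0), 0))))), b)   [R2 at 1.1.1]
2. cons(cons(cons(h(0), cons(b, b)), cons(cons(0, 0), cons(0, q(cons(cons(0, 0), 0))))), b)  →  cons(cons(cons(b, cons(b, b)), cons(cons(0, 0), cons(0, q(cons(cons(0, 0), 0))))), b)   [R5 at 1.1.1]
3. cons(cons(cons(b, cons(b, b)), cons(cons(0, 0), cons(0, q(cons(cons(0, 0), 0))))), b)  →  cons(cons(cons(b, cons(b, b)), cons(cons(0, 0), cons(0, 0))), b)   [R4 at 1.2.2.2]

cons(cons(cons(b, cons(b, b)), cons(cons(0, 0), cons(0, 0))), b)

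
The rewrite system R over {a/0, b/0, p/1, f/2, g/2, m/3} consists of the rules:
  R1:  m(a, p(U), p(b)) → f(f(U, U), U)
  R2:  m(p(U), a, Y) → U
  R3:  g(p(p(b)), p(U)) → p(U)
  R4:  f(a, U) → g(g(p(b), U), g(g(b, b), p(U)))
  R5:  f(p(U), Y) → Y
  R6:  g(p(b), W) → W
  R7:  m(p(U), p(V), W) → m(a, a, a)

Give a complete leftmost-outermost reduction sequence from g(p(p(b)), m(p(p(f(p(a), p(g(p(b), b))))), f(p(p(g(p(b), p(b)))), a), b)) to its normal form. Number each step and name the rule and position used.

p(p(b))

1. g(p(p(b)), m(p(p(f(p(a), p(g(p(b), b))))), f(p(p(g(p(b), p(b)))), a), b))  →  g(p(p(b)), m(p(p(p(g(p(b), b)))), f(p(p(g(p(b), p(b)))), a), b))   [R5 at 2.1.1.1]
2. g(p(p(b)), m(p(p(p(g(p(b), b)))), f(p(p(g(p(b), p(b)))), a), b))  →  g(p(p(b)), m(p(p(p(b))), f(p(p(g(p(b), p(b)))), a), b))   [R6 at 2.1.1.1.1]
3. g(p(p(b)), m(p(p(p(b))), f(p(p(g(p(b), p(b)))), a), b))  →  g(p(p(b)), m(p(p(p(b))), a, b))   [R5 at 2.2]
4. g(p(p(b)), m(p(p(p(b))), a, b))  →  g(p(p(b)), p(p(b)))   [R2 at 2]
5. g(p(p(b)), p(p(b)))  →  p(p(b))   [R3 at ε]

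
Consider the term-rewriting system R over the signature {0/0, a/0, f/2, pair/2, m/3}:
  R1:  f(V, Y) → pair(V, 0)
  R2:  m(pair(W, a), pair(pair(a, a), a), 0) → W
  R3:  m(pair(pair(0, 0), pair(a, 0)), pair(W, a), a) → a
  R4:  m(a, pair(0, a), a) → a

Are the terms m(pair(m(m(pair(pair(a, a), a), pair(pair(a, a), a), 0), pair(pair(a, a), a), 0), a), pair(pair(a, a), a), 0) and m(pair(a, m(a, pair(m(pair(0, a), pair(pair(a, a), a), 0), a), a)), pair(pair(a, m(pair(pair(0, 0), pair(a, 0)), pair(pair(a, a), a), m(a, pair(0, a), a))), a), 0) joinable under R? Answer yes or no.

yes — NF(t₁) = a, NF(t₂) = a

Reduce t₁ = m(pair(m(m(pair(pair(a, a), a), pair(pair(a, a), a), 0), pair(pair(a, a), a), 0), a), pair(pair(a, a), a), 0):
1. m(pair(m(m(pair(pair(a, a), a), pair(pair(a, a), a), 0), pair(pair(a, a), a), 0), a), pair(pair(a, a), a), 0)  →  m(m(pair(pair(a, a), a), pair(pair(a, a), a), 0), pair(pair(a, a), a), 0)   [R2 at ε]
2. m(m(pair(pair(a, a), a), pair(pair(a, a), a), 0), pair(pair(a, a), a), 0)  →  m(pair(a, a), pair(pair(a, a), a), 0)   [R2 at 1]
3. m(pair(a, a), pair(pair(a, a), a), 0)  →  a   [R2 at ε]

Reduce t₂ = m(pair(a, m(a, pair(m(pair(0, a), pair(pair(a, a), a), 0), a), a)), pair(pair(a, m(pair(pair(0, 0), pair(a, 0)), pair(pair(a, a), a), m(a, pair(0, a), a))), a), 0):
1. m(pair(a, m(a, pair(m(pair(0, a), pair(pair(a, a), a), 0), a), a)), pair(pair(a, m(pair(pair(0, 0), pair(a, 0)), pair(pair(a, a), a), m(a, pair(0, a), a))), a), 0)  →  m(pair(a, m(a, pair(0, a), a)), pair(pair(a, m(pair(pair(0, 0), pair(a, 0)), pair(pair(a, a), a), m(a, pair(0, a), a))), a), 0)   [R2 at 1.2.2.1]
2. m(pair(a, m(a, pair(0, a), a)), pair(pair(a, m(pair(pair(0, 0), pair(a, 0)), pair(pair(a, a), a), m(a, pair(0, a), a))), a), 0)  →  m(pair(a, a), pair(pair(a, m(pair(pair(0, 0), pair(a, 0)), pair(pair(a, a), a), m(a, pair(0, a), a))), a), 0)   [R4 at 1.2]
3. m(pair(a, a), pair(pair(a, m(pair(pair(0, 0), pair(a, 0)), pair(pair(a, a), a), m(a, pair(0, a), a))), a), 0)  →  m(pair(a, a), pair(pair(a, m(pair(pair(0, 0), pair(a, 0)), pair(pair(a, a), a), a)), a), 0)   [R4 at 2.1.2.3]
4. m(pair(a, a), pair(pair(a, m(pair(pair(0, 0), pair(a, 0)), pair(pair(a, a), a), a)), a), 0)  →  m(pair(a, a), pair(pair(a, a), a), 0)   [R3 at 2.1.2]
5. m(pair(a, a), pair(pair(a, a), a), 0)  →  a   [R2 at ε]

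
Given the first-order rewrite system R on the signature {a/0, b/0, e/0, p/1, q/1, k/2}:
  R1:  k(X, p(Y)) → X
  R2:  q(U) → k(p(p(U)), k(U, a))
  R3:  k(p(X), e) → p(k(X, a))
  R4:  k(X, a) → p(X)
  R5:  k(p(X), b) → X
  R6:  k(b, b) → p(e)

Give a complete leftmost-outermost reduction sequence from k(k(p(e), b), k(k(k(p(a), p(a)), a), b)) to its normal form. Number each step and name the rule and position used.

1. k(k(p(e), b), k(k(k(p(a), p(a)), a), b))  →  k(e, k(k(k(p(a), p(a)), a), b))   [R5 at 1]
2. k(e, k(k(k(p(a), p(a)), a), b))  →  k(e, k(p(k(p(a), p(a))), b))   [R4 at 2.1]
3. k(e, k(p(k(p(a), p(a))), b))  →  k(e, k(p(a), p(a)))   [R5 at 2]
4. k(e, k(p(a), p(a)))  →  k(e, p(a))   [R1 at 2]
5. k(e, p(a))  →  e   [R1 at ε]

e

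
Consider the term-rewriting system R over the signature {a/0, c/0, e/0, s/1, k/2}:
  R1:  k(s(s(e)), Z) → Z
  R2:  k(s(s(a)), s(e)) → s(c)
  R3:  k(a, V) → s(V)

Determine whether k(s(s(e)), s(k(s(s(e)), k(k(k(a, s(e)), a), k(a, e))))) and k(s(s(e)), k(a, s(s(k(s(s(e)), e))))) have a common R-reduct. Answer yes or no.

Reduce t₁ = k(s(s(e)), s(k(s(s(e)), k(k(k(a, s(e)), a), k(a, e))))):
1. k(s(s(e)), s(k(s(s(e)), k(k(k(a, s(e)), a), k(a, e)))))  →  s(k(s(s(e)), k(k(k(a, s(e)), a), k(a, e))))   [R1 at ε]
2. s(k(s(s(e)), k(k(k(a, s(e)), a), k(a, e))))  →  s(k(k(k(a, s(e)), a), k(a, e)))   [R1 at 1]
3. s(k(k(k(a, s(e)), a), k(a, e)))  →  s(k(k(s(s(e)), a), k(a, e)))   [R3 at 1.1.1]
4. s(k(k(s(s(e)), a), k(a, e)))  →  s(k(a, k(a, e)))   [R1 at 1.1]
5. s(k(a, k(a, e)))  →  s(s(k(a, e)))   [R3 at 1]
6. s(s(k(a, e)))  →  s(s(s(e)))   [R3 at 1.1]

Reduce t₂ = k(s(s(e)), k(a, s(s(k(s(s(e)), e))))):
1. k(s(s(e)), k(a, s(s(k(s(s(e)), e)))))  →  k(a, s(s(k(s(s(e)), e))))   [R1 at ε]
2. k(a, s(s(k(s(s(e)), e))))  →  s(s(s(k(s(s(e)), e))))   [R3 at ε]
3. s(s(s(k(s(s(e)), e))))  →  s(s(s(e)))   [R1 at 1.1.1]

yes — NF(t₁) = s(s(s(e))), NF(t₂) = s(s(s(e)))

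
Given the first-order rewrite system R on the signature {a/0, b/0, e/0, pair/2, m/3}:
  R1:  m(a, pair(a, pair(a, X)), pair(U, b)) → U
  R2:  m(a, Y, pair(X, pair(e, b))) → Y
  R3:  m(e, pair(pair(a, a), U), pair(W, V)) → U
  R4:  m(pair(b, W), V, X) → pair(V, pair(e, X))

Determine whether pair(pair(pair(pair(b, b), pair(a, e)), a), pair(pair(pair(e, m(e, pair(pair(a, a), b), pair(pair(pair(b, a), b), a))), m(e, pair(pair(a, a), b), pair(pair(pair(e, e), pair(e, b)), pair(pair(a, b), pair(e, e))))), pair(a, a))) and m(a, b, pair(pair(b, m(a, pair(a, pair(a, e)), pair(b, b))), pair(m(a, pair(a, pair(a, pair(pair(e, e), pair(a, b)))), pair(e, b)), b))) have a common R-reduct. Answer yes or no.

no — NF(t₁) = pair(pair(pair(pair(b, b), pair(a, e)), a), pair(pair(pair(e, b), b), pair(a, a))), NF(t₂) = b

Reduce t₁ = pair(pair(pair(pair(b, b), pair(a, e)), a), pair(pair(pair(e, m(e, pair(pair(a, a), b), pair(pair(pair(b, a), b), a))), m(e, pair(pair(a, a), b), pair(pair(pair(e, e), pair(e, b)), pair(pair(a, b), pair(e, e))))), pair(a, a))):
1. pair(pair(pair(pair(b, b), pair(a, e)), a), pair(pair(pair(e, m(e, pair(pair(a, a), b), pair(pair(pair(b, a), b), a))), m(e, pair(pair(a, a), b), pair(pair(pair(e, e), pair(e, b)), pair(pair(a, b), pair(e, e))))), pair(a, a)))  →  pair(pair(pair(pair(b, b), pair(a, e)), a), pair(pair(pair(e, b), m(e, pair(pair(a, a), b), pair(pair(pair(e, e), pair(e, b)), pair(pair(a, b), pair(e, e))))), pair(a, a)))   [R3 at 2.1.1.2]
2. pair(pair(pair(pair(b, b), pair(a, e)), a), pair(pair(pair(e, b), m(e, pair(pair(a, a), b), pair(pair(pair(e, e), pair(e, b)), pair(pair(a, b), pair(e, e))))), pair(a, a)))  →  pair(pair(pair(pair(b, b), pair(a, e)), a), pair(pair(pair(e, b), b), pair(a, a)))   [R3 at 2.1.2]

Reduce t₂ = m(a, b, pair(pair(b, m(a, pair(a, pair(a, e)), pair(b, b))), pair(m(a, pair(a, pair(a, pair(pair(e, e), pair(a, b)))), pair(e, b)), b))):
1. m(a, b, pair(pair(b, m(a, pair(a, pair(a, e)), pair(b, b))), pair(m(a, pair(a, pair(a, pair(pair(e, e), pair(a, b)))), pair(e, b)), b)))  →  m(a, b, pair(pair(b, b), pair(m(a, pair(a, pair(a, pair(pair(e, e), pair(a, b)))), pair(e, b)), b)))   [R1 at 3.1.2]
2. m(a, b, pair(pair(b, b), pair(m(a, pair(a, pair(a, pair(pair(e, e), pair(a, b)))), pair(e, b)), b)))  →  m(a, b, pair(pair(b, b), pair(e, b)))   [R1 at 3.2.1]
3. m(a, b, pair(pair(b, b), pair(e, b)))  →  b   [R2 at ε]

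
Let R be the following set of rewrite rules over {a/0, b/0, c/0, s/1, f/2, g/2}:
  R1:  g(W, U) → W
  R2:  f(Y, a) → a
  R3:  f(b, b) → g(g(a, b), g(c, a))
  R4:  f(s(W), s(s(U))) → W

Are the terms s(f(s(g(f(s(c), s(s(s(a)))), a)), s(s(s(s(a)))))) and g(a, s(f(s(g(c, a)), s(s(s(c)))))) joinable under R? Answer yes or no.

Reduce t₁ = s(f(s(g(f(s(c), s(s(s(a)))), a)), s(s(s(s(a)))))):
1. s(f(s(g(f(s(c), s(s(s(a)))), a)), s(s(s(s(a))))))  →  s(g(f(s(c), s(s(s(a)))), a))   [R4 at 1]
2. s(g(f(s(c), s(s(s(a)))), a))  →  s(f(s(c), s(s(s(a)))))   [R1 at 1]
3. s(f(s(c), s(s(s(a)))))  →  s(c)   [R4 at 1]

Reduce t₂ = g(a, s(f(s(g(c, a)), s(s(s(c)))))):
1. g(a, s(f(s(g(c, a)), s(s(s(c))))))  →  a   [R1 at ε]

no — NF(t₁) = s(c), NF(t₂) = a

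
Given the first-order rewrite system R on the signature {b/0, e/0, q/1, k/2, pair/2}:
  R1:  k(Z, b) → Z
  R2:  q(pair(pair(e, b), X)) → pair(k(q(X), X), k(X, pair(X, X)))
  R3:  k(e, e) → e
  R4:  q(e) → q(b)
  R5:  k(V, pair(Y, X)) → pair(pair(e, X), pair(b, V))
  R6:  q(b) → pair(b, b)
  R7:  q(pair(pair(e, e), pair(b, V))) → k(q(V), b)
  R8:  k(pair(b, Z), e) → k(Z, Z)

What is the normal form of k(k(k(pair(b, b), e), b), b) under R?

1. k(k(k(pair(b, b), e), b), b)  →  k(k(pair(b, b), e), b)   [R1 at ε]
2. k(k(pair(b, b), e), b)  →  k(pair(b, b), e)   [R1 at ε]
3. k(pair(b, b), e)  →  k(b, b)   [R8 at ε]
4. k(b, b)  →  b   [R1 at ε]

b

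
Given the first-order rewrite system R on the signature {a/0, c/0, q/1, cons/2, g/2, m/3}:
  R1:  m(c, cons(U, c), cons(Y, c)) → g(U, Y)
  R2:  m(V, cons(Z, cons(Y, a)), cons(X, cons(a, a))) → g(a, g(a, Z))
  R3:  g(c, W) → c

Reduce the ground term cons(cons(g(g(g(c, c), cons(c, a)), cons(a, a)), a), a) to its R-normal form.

1. cons(cons(g(g(g(c, c), cons(c, a)), cons(a, a)), a), a)  →  cons(cons(g(g(c, cons(c, a)), cons(a, a)), a), a)   [R3 at 1.1.1.1]
2. cons(cons(g(g(c, cons(c, a)), cons(a, a)), a), a)  →  cons(cons(g(c, cons(a, a)), a), a)   [R3 at 1.1.1]
3. cons(cons(g(c, cons(a, a)), a), a)  →  cons(cons(c, a), a)   [R3 at 1.1]

cons(cons(c, a), a)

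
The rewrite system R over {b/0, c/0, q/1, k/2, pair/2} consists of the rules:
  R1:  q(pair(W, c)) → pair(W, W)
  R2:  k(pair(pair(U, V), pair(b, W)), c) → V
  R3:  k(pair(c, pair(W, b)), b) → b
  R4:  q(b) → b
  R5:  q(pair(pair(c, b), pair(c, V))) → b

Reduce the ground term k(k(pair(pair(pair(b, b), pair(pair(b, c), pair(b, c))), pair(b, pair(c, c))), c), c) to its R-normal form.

c

1. k(k(pair(pair(pair(b, b), pair(pair(b, c), pair(b, c))), pair(b, pair(c, c))), c), c)  →  k(pair(pair(b, c), pair(b, c)), c)   [R2 at 1]
2. k(pair(pair(b, c), pair(b, c)), c)  →  c   [R2 at ε]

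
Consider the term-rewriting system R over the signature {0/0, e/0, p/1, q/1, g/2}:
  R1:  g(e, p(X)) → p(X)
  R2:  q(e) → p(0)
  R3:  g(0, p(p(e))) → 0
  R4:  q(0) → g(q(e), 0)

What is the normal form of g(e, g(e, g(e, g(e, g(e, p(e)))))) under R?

p(e)

1. g(e, g(e, g(e, g(e, g(e, p(e))))))  →  g(e, g(e, g(e, g(e, p(e)))))   [R1 at 2.2.2.2]
2. g(e, g(e, g(e, g(e, p(e)))))  →  g(e, g(e, g(e, p(e))))   [R1 at 2.2.2]
3. g(e, g(e, g(e, p(e))))  →  g(e, g(e, p(e)))   [R1 at 2.2]
4. g(e, g(e, p(e)))  →  g(e, p(e))   [R1 at 2]
5. g(e, p(e))  →  p(e)   [R1 at ε]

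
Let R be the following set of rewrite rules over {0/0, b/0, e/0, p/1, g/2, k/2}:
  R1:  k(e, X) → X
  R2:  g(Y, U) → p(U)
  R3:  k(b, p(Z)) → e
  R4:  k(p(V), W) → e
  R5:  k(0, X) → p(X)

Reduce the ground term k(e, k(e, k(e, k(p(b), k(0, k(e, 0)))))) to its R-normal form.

1. k(e, k(e, k(e, k(p(b), k(0, k(e, 0))))))  →  k(e, k(e, k(p(b), k(0, k(e, 0)))))   [R1 at ε]
2. k(e, k(e, k(p(b), k(0, k(e, 0)))))  →  k(e, k(p(b), k(0, k(e, 0))))   [R1 at ε]
3. k(e, k(p(b), k(0, k(e, 0))))  →  k(p(b), k(0, k(e, 0)))   [R1 at ε]
4. k(p(b), k(0, k(e, 0)))  →  e   [R4 at ε]

e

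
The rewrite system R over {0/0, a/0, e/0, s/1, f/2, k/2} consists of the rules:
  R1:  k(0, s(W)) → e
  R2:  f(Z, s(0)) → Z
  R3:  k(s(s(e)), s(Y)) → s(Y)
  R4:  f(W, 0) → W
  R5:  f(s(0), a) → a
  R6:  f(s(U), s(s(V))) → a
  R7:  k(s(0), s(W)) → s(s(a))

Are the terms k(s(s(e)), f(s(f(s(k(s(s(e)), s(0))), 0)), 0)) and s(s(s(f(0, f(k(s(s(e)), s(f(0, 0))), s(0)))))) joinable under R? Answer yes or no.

Reduce t₁ = k(s(s(e)), f(s(f(s(k(s(s(e)), s(0))), 0)), 0)):
1. k(s(s(e)), f(s(f(s(k(s(s(e)), s(0))), 0)), 0))  →  k(s(s(e)), s(f(s(k(s(s(e)), s(0))), 0)))   [R4 at 2]
2. k(s(s(e)), s(f(s(k(s(s(e)), s(0))), 0)))  →  s(f(s(k(s(s(e)), s(0))), 0))   [R3 at ε]
3. s(f(s(k(s(s(e)), s(0))), 0))  →  s(s(k(s(s(e)), s(0))))   [R4 at 1]
4. s(s(k(s(s(e)), s(0))))  →  s(s(s(0)))   [R3 at 1.1]

Reduce t₂ = s(s(s(f(0, f(k(s(s(e)), s(f(0, 0))), s(0)))))):
1. s(s(s(f(0, f(k(s(s(e)), s(f(0, 0))), s(0))))))  →  s(s(s(f(0, k(s(s(e)), s(f(0, 0)))))))   [R2 at 1.1.1.2]
2. s(s(s(f(0, k(s(s(e)), s(f(0, 0)))))))  →  s(s(s(f(0, s(f(0, 0))))))   [R3 at 1.1.1.2]
3. s(s(s(f(0, s(f(0, 0))))))  →  s(s(s(f(0, s(0)))))   [R4 at 1.1.1.2.1]
4. s(s(s(f(0, s(0)))))  →  s(s(s(0)))   [R2 at 1.1.1]

yes — NF(t₁) = s(s(s(0))), NF(t₂) = s(s(s(0)))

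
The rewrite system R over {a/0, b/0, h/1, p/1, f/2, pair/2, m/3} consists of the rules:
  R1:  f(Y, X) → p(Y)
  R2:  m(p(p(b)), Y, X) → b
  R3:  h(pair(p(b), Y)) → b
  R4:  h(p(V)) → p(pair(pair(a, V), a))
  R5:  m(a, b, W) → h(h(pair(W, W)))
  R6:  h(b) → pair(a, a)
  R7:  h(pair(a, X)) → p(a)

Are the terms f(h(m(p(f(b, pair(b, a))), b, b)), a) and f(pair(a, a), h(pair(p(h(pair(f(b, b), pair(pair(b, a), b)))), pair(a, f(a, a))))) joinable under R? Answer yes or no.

yes — NF(t₁) = p(pair(a, a)), NF(t₂) = p(pair(a, a))

Reduce t₁ = f(h(m(p(f(b, pair(b, a))), b, b)), a):
1. f(h(m(p(f(b, pair(b, a))), b, b)), a)  →  p(h(m(p(f(b, pair(b, a))), b, b)))   [R1 at ε]
2. p(h(m(p(f(b, pair(b, a))), b, b)))  →  p(h(m(p(p(b)), b, b)))   [R1 at 1.1.1.1]
3. p(h(m(p(p(b)), b, b)))  →  p(h(b))   [R2 at 1.1]
4. p(h(b))  →  p(pair(a, a))   [R6 at 1]

Reduce t₂ = f(pair(a, a), h(pair(p(h(pair(f(b, b), pair(pair(b, a), b)))), pair(a, f(a, a))))):
1. f(pair(a, a), h(pair(p(h(pair(f(b, b), pair(pair(b, a), b)))), pair(a, f(a, a)))))  →  p(pair(a, a))   [R1 at ε]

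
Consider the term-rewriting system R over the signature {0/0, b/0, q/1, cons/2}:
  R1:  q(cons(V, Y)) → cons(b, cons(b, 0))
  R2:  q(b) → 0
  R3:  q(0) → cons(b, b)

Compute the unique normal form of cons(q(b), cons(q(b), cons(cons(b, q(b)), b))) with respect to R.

1. cons(q(b), cons(q(b), cons(cons(b, q(b)), b)))  →  cons(0, cons(q(b), cons(cons(b, q(b)), b)))   [R2 at 1]
2. cons(0, cons(q(b), cons(cons(b, q(b)), b)))  →  cons(0, cons(0, cons(cons(b, q(b)), b)))   [R2 at 2.1]
3. cons(0, cons(0, cons(cons(b, q(b)), b)))  →  cons(0, cons(0, cons(cons(b, 0), b)))   [R2 at 2.2.1.2]

cons(0, cons(0, cons(cons(b, 0), b)))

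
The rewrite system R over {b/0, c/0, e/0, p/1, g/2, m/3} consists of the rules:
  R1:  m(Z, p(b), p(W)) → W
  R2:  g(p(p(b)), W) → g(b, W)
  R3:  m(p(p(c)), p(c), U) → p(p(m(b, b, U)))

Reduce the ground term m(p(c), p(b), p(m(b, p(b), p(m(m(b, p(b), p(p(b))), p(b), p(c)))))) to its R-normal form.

1. m(p(c), p(b), p(m(b, p(b), p(m(m(b, p(b), p(p(b))), p(b), p(c))))))  →  m(b, p(b), p(m(m(b, p(b), p(p(b))), p(b), p(c))))   [R1 at ε]
2. m(b, p(b), p(m(m(b, p(b), p(p(b))), p(b), p(c))))  →  m(m(b, p(b), p(p(b))), p(b), p(c))   [R1 at ε]
3. m(m(b, p(b), p(p(b))), p(b), p(c))  →  c   [R1 at ε]

c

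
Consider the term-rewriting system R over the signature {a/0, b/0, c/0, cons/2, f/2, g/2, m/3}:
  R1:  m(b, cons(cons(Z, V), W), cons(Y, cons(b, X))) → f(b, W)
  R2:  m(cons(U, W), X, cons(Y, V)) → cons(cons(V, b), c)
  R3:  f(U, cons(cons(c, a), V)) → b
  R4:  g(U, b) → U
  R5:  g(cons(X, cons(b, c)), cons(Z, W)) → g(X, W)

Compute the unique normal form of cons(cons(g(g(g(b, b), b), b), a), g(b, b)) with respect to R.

cons(cons(b, a), b)

1. cons(cons(g(g(g(b, b), b), b), a), g(b, b))  →  cons(cons(g(g(b, b), b), a), g(b, b))   [R4 at 1.1]
2. cons(cons(g(g(b, b), b), a), g(b, b))  →  cons(cons(g(b, b), a), g(b, b))   [R4 at 1.1]
3. cons(cons(g(b, b), a), g(b, b))  →  cons(cons(b, a), g(b, b))   [R4 at 1.1]
4. cons(cons(b, a), g(b, b))  →  cons(cons(b, a), b)   [R4 at 2]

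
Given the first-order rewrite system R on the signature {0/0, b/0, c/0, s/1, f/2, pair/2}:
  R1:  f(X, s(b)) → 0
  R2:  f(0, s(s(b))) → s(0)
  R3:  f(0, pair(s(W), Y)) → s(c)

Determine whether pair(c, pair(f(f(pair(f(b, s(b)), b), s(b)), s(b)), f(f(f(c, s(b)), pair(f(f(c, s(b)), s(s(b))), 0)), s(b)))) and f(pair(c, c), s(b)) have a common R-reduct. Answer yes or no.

no — NF(t₁) = pair(c, pair(0, 0)), NF(t₂) = 0

Reduce t₁ = pair(c, pair(f(f(pair(f(b, s(b)), b), s(b)), s(b)), f(f(f(c, s(b)), pair(f(f(c, s(b)), s(s(b))), 0)), s(b)))):
1. pair(c, pair(f(f(pair(f(b, s(b)), b), s(b)), s(b)), f(f(f(c, s(b)), pair(f(f(c, s(b)), s(s(b))), 0)), s(b))))  →  pair(c, pair(0, f(f(f(c, s(b)), pair(f(f(c, s(b)), s(s(b))), 0)), s(b))))   [R1 at 2.1]
2. pair(c, pair(0, f(f(f(c, s(b)), pair(f(f(c, s(b)), s(s(b))), 0)), s(b))))  →  pair(c, pair(0, 0))   [R1 at 2.2]

Reduce t₂ = f(pair(c, c), s(b)):
1. f(pair(c, c), s(b))  →  0   [R1 at ε]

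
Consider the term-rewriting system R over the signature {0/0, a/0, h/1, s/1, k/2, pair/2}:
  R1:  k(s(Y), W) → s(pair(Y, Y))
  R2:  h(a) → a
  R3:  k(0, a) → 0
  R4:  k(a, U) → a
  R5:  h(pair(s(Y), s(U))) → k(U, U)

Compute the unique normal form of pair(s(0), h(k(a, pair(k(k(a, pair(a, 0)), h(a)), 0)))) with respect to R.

pair(s(0), a)

1. pair(s(0), h(k(a, pair(k(k(a, pair(a, 0)), h(a)), 0))))  →  pair(s(0), h(a))   [R4 at 2.1]
2. pair(s(0), h(a))  →  pair(s(0), a)   [R2 at 2]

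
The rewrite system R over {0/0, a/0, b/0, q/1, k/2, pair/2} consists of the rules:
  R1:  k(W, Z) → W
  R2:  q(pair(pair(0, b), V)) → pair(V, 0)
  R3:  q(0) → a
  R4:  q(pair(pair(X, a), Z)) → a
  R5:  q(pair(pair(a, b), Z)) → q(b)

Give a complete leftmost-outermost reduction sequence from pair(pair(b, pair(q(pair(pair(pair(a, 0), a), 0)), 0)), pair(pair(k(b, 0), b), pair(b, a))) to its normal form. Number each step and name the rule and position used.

1. pair(pair(b, pair(q(pair(pair(pair(a, 0), a), 0)), 0)), pair(pair(k(b, 0), b), pair(b, a)))  →  pair(pair(b, pair(a, 0)), pair(pair(k(b, 0), b), pair(b, a)))   [R4 at 1.2.1]
2. pair(pair(b, pair(a, 0)), pair(pair(k(b, 0), b), pair(b, a)))  →  pair(pair(b, pair(a, 0)), pair(pair(b, b), pair(b, a)))   [R1 at 2.1.1]

pair(pair(b, pair(a, 0)), pair(pair(b, b), pair(b, a)))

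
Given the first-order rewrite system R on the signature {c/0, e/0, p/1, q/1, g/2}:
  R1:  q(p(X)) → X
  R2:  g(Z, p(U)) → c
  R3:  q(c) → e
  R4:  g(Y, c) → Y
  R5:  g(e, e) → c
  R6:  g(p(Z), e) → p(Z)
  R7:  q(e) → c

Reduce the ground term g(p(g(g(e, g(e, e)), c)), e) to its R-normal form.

1. g(p(g(g(e, g(e, e)), c)), e)  →  p(g(g(e, g(e, e)), c))   [R6 at ε]
2. p(g(g(e, g(e, e)), c))  →  p(g(e, g(e, e)))   [R4 at 1]
3. p(g(e, g(e, e)))  →  p(g(e, c))   [R5 at 1.2]
4. p(g(e, c))  →  p(e)   [R4 at 1]

p(e)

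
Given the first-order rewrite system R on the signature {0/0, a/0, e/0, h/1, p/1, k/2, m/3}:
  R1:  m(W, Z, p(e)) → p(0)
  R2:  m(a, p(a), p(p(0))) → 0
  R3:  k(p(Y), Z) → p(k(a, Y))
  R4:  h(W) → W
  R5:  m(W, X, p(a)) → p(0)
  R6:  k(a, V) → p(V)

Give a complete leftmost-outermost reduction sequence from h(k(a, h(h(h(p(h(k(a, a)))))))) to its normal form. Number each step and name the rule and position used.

p(p(p(a)))

1. h(k(a, h(h(h(p(h(k(a, a))))))))  →  k(a, h(h(h(p(h(k(a, a)))))))   [R4 at ε]
2. k(a, h(h(h(p(h(k(a, a)))))))  →  p(h(h(h(p(h(k(a, a)))))))   [R6 at ε]
3. p(h(h(h(p(h(k(a, a)))))))  →  p(h(h(p(h(k(a, a))))))   [R4 at 1]
4. p(h(h(p(h(k(a, a))))))  →  p(h(p(h(k(a, a)))))   [R4 at 1]
5. p(h(p(h(k(a, a)))))  →  p(p(h(k(a, a))))   [R4 at 1]
6. p(p(h(k(a, a))))  →  p(p(k(a, a)))   [R4 at 1.1]
7. p(p(k(a, a)))  →  p(p(p(a)))   [R6 at 1.1]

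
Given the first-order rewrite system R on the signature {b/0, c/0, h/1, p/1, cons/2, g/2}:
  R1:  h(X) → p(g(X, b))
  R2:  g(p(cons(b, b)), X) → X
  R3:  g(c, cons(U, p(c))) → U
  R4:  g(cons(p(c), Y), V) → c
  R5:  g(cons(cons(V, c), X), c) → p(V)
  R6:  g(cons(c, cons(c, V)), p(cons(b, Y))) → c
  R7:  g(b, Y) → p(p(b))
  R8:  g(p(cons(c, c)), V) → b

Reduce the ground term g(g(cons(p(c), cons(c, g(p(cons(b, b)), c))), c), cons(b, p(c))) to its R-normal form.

b

1. g(g(cons(p(c), cons(c, g(p(cons(b, b)), c))), c), cons(b, p(c)))  →  g(c, cons(b, p(c)))   [R4 at 1]
2. g(c, cons(b, p(c)))  →  b   [R3 at ε]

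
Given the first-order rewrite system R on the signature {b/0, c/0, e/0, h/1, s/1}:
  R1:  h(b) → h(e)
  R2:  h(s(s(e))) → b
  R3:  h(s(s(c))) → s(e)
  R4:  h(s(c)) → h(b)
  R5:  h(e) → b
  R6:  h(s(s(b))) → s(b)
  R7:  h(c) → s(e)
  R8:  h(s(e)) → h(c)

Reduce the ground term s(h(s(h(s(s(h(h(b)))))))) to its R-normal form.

1. s(h(s(h(s(s(h(h(b))))))))  →  s(h(s(h(s(s(h(h(e))))))))   [R1 at 1.1.1.1.1.1.1]
2. s(h(s(h(s(s(h(h(e))))))))  →  s(h(s(h(s(s(h(b)))))))   [R5 at 1.1.1.1.1.1.1]
3. s(h(s(h(s(s(h(b)))))))  →  s(h(s(h(s(s(h(e)))))))   [R1 at 1.1.1.1.1.1]
4. s(h(s(h(s(s(h(e)))))))  →  s(h(s(h(s(s(b))))))   [R5 at 1.1.1.1.1.1]
5. s(h(s(h(s(s(b))))))  →  s(h(s(s(b))))   [R6 at 1.1.1]
6. s(h(s(s(b))))  →  s(s(b))   [R6 at 1]

s(s(b))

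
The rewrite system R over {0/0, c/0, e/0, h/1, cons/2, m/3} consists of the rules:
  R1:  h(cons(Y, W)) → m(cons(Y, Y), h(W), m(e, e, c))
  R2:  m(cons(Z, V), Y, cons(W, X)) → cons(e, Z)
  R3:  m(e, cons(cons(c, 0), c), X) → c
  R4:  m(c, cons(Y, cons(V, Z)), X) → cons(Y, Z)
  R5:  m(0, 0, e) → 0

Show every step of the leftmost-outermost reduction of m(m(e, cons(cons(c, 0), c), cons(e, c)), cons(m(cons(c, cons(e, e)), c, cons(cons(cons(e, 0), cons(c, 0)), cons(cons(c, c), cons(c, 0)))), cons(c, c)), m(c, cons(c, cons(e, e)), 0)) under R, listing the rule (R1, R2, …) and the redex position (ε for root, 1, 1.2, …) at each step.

1. m(m(e, cons(cons(c, 0), c), cons(e, c)), cons(m(cons(c, cons(e, e)), c, cons(cons(cons(e, 0), cons(c, 0)), cons(cons(c, c), cons(c, 0)))), cons(c, c)), m(c, cons(c, cons(e, e)), 0))  →  m(c, cons(m(cons(c, cons(e, e)), c, cons(cons(cons(e, 0), cons(c, 0)), cons(cons(c, c), cons(c, 0)))), cons(c, c)), m(c, cons(c, cons(e, e)), 0))   [R3 at 1]
2. m(c, cons(m(cons(c, cons(e, e)), c, cons(cons(cons(e, 0), cons(c, 0)), cons(cons(c, c), cons(c, 0)))), cons(c, c)), m(c, cons(c, cons(e, e)), 0))  →  cons(m(cons(c, cons(e, e)), c, cons(cons(cons(e, 0), cons(c, 0)), cons(cons(c, c), cons(c, 0)))), c)   [R4 at ε]
3. cons(m(cons(c, cons(e, e)), c, cons(cons(cons(e, 0), cons(c, 0)), cons(cons(c, c), cons(c, 0)))), c)  →  cons(cons(e, c), c)   [R2 at 1]

cons(cons(e, c), c)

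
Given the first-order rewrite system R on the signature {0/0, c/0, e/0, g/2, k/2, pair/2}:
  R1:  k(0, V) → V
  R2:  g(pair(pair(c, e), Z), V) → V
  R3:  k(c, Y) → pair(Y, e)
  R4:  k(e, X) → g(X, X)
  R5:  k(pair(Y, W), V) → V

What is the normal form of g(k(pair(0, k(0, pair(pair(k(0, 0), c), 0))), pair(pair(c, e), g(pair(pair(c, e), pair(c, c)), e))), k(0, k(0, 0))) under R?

0

1. g(k(pair(0, k(0, pair(pair(k(0, 0), c), 0))), pair(pair(c, e), g(pair(pair(c, e), pair(c, c)), e))), k(0, k(0, 0)))  →  g(pair(pair(c, e), g(pair(pair(c, e), pair(c, c)), e)), k(0, k(0, 0)))   [R5 at 1]
2. g(pair(pair(c, e), g(pair(pair(c, e), pair(c, c)), e)), k(0, k(0, 0)))  →  k(0, k(0, 0))   [R2 at ε]
3. k(0, k(0, 0))  →  k(0, 0)   [R1 at ε]
4. k(0, 0)  →  0   [R1 at ε]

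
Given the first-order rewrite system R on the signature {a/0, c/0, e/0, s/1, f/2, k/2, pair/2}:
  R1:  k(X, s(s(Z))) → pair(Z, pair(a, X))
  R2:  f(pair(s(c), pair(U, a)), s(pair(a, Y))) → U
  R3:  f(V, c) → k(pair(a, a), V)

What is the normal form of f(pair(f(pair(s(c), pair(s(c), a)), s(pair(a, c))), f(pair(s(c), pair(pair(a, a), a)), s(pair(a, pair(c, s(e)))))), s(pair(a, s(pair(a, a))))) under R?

a

1. f(pair(f(pair(s(c), pair(s(c), a)), s(pair(a, c))), f(pair(s(c), pair(pair(a, a), a)), s(pair(a, pair(c, s(e)))))), s(pair(a, s(pair(a, a)))))  →  f(pair(s(c), f(pair(s(c), pair(pair(a, a), a)), s(pair(a, pair(c, s(e)))))), s(pair(a, s(pair(a, a)))))   [R2 at 1.1]
2. f(pair(s(c), f(pair(s(c), pair(pair(a, a), a)), s(pair(a, pair(c, s(e)))))), s(pair(a, s(pair(a, a)))))  →  f(pair(s(c), pair(a, a)), s(pair(a, s(pair(a, a)))))   [R2 at 1.2]
3. f(pair(s(c), pair(a, a)), s(pair(a, s(pair(a, a)))))  →  a   [R2 at ε]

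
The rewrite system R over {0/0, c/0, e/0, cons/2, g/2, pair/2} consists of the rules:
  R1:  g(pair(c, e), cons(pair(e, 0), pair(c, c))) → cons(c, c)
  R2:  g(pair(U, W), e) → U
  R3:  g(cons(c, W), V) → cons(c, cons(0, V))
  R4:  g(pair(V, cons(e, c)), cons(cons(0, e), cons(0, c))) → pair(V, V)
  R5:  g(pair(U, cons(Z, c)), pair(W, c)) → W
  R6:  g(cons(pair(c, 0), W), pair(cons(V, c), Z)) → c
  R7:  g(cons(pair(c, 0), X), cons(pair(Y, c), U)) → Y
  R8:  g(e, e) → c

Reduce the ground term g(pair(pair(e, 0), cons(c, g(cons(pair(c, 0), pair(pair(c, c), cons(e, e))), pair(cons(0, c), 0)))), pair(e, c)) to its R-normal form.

1. g(pair(pair(e, 0), cons(c, g(cons(pair(c, 0), pair(pair(c, c), cons(e, e))), pair(cons(0, c), 0)))), pair(e, c))  →  g(pair(pair(e, 0), cons(c, c)), pair(e, c))   [R6 at 1.2.2]
2. g(pair(pair(e, 0), cons(c, c)), pair(e, c))  →  e   [R5 at ε]

e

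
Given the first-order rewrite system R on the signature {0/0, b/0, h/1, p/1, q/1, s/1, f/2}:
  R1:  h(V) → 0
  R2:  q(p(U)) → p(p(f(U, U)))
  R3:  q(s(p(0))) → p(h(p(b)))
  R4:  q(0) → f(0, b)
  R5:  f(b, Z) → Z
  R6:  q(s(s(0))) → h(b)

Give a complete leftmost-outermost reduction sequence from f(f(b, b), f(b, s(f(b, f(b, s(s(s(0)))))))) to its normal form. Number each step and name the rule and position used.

1. f(f(b, b), f(b, s(f(b, f(b, s(s(s(0))))))))  →  f(b, f(b, s(f(b, f(b, s(s(s(0))))))))   [R5 at 1]
2. f(b, f(b, s(f(b, f(b, s(s(s(0))))))))  →  f(b, s(f(b, f(b, s(s(s(0)))))))   [R5 at ε]
3. f(b, s(f(b, f(b, s(s(s(0)))))))  →  s(f(b, f(b, s(s(s(0))))))   [R5 at ε]
4. s(f(b, f(b, s(s(s(0))))))  →  s(f(b, s(s(s(0)))))   [R5 at 1]
5. s(f(b, s(s(s(0)))))  →  s(s(s(s(0))))   [R5 at 1]

s(s(s(s(0))))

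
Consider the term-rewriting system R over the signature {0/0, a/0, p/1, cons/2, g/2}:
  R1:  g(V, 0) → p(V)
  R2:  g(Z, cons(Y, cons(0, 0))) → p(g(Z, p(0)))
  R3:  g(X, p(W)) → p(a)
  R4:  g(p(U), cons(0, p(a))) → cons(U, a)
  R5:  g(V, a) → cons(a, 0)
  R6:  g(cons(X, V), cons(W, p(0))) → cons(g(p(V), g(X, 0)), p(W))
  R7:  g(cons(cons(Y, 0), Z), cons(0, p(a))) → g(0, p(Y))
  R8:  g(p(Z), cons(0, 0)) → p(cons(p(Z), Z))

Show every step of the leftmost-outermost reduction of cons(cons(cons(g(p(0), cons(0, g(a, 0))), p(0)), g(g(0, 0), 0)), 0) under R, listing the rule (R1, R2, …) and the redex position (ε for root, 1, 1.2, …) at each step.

1. cons(cons(cons(g(p(0), cons(0, g(a, 0))), p(0)), g(g(0, 0), 0)), 0)  →  cons(cons(cons(g(p(0), cons(0, p(a))), p(0)), g(g(0, 0), 0)), 0)   [R1 at 1.1.1.2.2]
2. cons(cons(cons(g(p(0), cons(0, p(a))), p(0)), g(g(0, 0), 0)), 0)  →  cons(cons(cons(cons(0, a), p(0)), g(g(0, 0), 0)), 0)   [R4 at 1.1.1]
3. cons(cons(cons(cons(0, a), p(0)), g(g(0, 0), 0)), 0)  →  cons(cons(cons(cons(0, a), p(0)), p(g(0, 0))), 0)   [R1 at 1.2]
4. cons(cons(cons(cons(0, a), p(0)), p(g(0, 0))), 0)  →  cons(cons(cons(cons(0, a), p(0)), p(p(0))), 0)   [R1 at 1.2.1]

cons(cons(cons(cons(0, a), p(0)), p(p(0))), 0)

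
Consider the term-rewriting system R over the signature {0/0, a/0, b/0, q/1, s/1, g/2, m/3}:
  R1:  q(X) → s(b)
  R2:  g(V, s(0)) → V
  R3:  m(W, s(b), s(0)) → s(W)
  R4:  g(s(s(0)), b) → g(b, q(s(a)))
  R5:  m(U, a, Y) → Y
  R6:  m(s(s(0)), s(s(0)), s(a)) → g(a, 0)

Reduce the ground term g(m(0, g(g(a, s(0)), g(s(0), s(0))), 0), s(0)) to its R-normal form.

1. g(m(0, g(g(a, s(0)), g(s(0), s(0))), 0), s(0))  →  m(0, g(g(a, s(0)), g(s(0), s(0))), 0)   [R2 at ε]
2. m(0, g(g(a, s(0)), g(s(0), s(0))), 0)  →  m(0, g(a, g(s(0), s(0))), 0)   [R2 at 2.1]
3. m(0, g(a, g(s(0), s(0))), 0)  →  m(0, g(a, s(0)), 0)   [R2 at 2.2]
4. m(0, g(a, s(0)), 0)  →  m(0, a, 0)   [R2 at 2]
5. m(0, a, 0)  →  0   [R5 at ε]

0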